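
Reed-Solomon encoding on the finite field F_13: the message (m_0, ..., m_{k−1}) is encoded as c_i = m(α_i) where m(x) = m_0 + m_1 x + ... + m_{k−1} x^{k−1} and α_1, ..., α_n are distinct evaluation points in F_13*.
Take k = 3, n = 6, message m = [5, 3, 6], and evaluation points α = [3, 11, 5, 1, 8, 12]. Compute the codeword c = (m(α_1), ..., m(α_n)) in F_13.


c = [3, 10, 1, 1, 10, 8]

Message polynomial: m(x) = 5 + 3·x + 6·x^2 (mod 13).
For each evaluation point α_i, compute m(α_i) mod 13:
  α_1 = 3: Horner steps 6 → 8 → 3, so m(3) = 3.
  α_2 = 11: Horner steps 6 → 4 → 10, so m(11) = 10.
  α_3 = 5: Horner steps 6 → 7 → 1, so m(5) = 1.
  α_4 = 1: Horner steps 6 → 9 → 1, so m(1) = 1.
  α_5 = 8: Horner steps 6 → 12 → 10, so m(8) = 10.
  α_6 = 12: Horner steps 6 → 10 → 8, so m(12) = 8.
Codeword c = [3, 10, 1, 1, 10, 8] ∈ F_13^6.


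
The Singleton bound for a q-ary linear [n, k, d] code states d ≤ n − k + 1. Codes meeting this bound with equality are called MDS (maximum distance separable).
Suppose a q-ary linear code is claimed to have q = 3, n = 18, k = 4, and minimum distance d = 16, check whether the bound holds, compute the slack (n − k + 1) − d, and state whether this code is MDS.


Singleton RHS = n − k + 1 = 15, slack = -1, bound violated (no such code; not MDS).

Singleton bound: d ≤ n − k + 1.
Here n = 18, k = 4, so n − k + 1 = 15.
Given d = 16, check d ≤ 15: NO.
Slack = (n − k + 1) − d = -1.
The slack is negative: d = 16 exceeds n − k + 1 = 15 by 1, so the Singleton bound is violated and no linear [18, 4, 16]_3 code can exist. In particular it is not MDS (MDS requires d = n − k + 1 exactly).
Description: the claimed parameters are [18, 4, 16]_3; such a code would be impossible (violates the Singleton bound).


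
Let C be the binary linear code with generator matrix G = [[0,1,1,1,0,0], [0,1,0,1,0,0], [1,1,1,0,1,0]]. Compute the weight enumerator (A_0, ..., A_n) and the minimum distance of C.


Weight distribution: A_0 = 1, A_1 = 1, A_2 = 1, A_3 = 3, A_4 = 2. Minimum distance d = 1.

Enumerate all 2^3 = 8 messages m ∈ F_2^3.
For each, compute codeword c = mG in F_2^6, then tally its weight.
  m = 000 → c = 000000, weight = 0.
  m = 100 → c = 011100, weight = 3.
  m = 010 → c = 010100, weight = 2.
  m = 110 → c = 001000, weight = 1.
  m = 001 → c = 111010, weight = 4.
  m = 101 → c = 100110, weight = 3.
  m = 011 → c = 101110, weight = 4.
  m = 111 → c = 110010, weight = 3.
Tally weights:
  weight 0: 1 codewords.
  weight 1: 1 codewords.
  weight 2: 1 codewords.
  weight 3: 3 codewords.
  weight 4: 2 codewords.
Minimum distance d = smallest w > 0 with A_w > 0 = 1.
Sanity: Σ A_w = 8 = 2^3 = 8 ✓.


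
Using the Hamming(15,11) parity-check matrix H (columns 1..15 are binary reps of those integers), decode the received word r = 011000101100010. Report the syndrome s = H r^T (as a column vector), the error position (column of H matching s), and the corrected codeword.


s = (1, 0, 1, 1)^T, error position = 11, corrected codeword c = 011000101110010

Compute s = H r^T mod 2 one row at a time:
  s_1 = 0 + 1 + 1 + 0 + 0 + 0 + 1 + 0 = 3 ≡ 1 (mod 2).
  s_2 = 0 + 0 + 0 + 1 + 0 + 0 + 1 + 0 = 2 ≡ 0 (mod 2).
  s_3 = 1 + 1 + 0 + 1 + 1 + 0 + 1 + 0 = 5 ≡ 1 (mod 2).
  s_4 = 0 + 1 + 0 + 1 + 1 + 0 + 0 + 0 = 3 ≡ 1 (mod 2).
s = (1, 0, 1, 1)^T — this equals column 11 of H (binary 1011), so error is at position 11.
Correct: flip bit 11 of r = 011000101100010 to get c = 011000101110010.


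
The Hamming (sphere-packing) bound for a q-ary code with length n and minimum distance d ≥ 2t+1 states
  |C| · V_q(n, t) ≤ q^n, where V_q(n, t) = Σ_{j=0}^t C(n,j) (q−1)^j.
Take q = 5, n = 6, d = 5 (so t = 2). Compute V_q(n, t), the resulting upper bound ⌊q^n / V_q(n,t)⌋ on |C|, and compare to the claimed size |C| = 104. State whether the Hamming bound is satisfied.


V_q(n, t) = 265, q^n = 15625, Hamming bound = 58, |C| = 104 > bound (violated).

Step 1: Compute V_q(n, t) = Σ_{j=0}^2 C(n, j) (q−1)^j.
  j = 0: C(6,0)·(4)^0 = 1·1 = 1.
  j = 1: C(6,1)·(4)^1 = 6·4 = 24.
  j = 2: C(6,2)·(4)^2 = 15·16 = 240.
  V_q(n, t) = 1 + 24 + 240 = 265.
Step 2: q^n = 5^6 = 15625.
Step 3: Hamming bound ⌊q^n / V_q(n,t)⌋ = ⌊15625/265⌋ = 58.
Step 4: Compare |C| = 104 to 58: violated.
The claimed |C| lies above the Hamming bound, so no 5-ary code of length 6 with d ≥ 5 can have 104 codewords.


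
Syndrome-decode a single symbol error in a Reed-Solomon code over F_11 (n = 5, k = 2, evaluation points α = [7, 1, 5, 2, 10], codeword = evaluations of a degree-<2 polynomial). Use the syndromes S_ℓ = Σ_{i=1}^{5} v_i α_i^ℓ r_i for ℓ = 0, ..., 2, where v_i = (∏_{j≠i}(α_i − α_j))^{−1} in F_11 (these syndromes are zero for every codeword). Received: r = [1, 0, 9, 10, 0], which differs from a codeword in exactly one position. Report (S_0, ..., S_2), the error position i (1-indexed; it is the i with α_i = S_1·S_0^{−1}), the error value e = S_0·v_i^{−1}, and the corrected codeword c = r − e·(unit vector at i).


S = (9, 9, 9), error at position 2, error magnitude e = 8, c = [1, 3, 9, 10, 0].

Step 1: column multipliers v_i = (∏_{j≠i}(α_i − α_j))^{−1} mod 11.
  i = 1 (α = 7): (7−1)(7−5)(7−2)(7−10) = 6·2·5·(−3) = −180 ≡ 7, so v_1 = 7^{−1} = 8 (mod 11).
  i = 2 (α = 1): (1−7)(1−5)(1−2)(1−10) = (−6)·(−4)·(−1)·(−9) = 216 ≡ 7, so v_2 = 7^{−1} = 8 (mod 11).
  i = 3 (α = 5): (5−7)(5−1)(5−2)(5−10) = (−2)·4·3·(−5) = 120 ≡ 10, so v_3 = 10^{−1} = 10 (mod 11).
  i = 4 (α = 2): (2−7)(2−1)(2−5)(2−10) = (−5)·1·(−3)·(−8) = −120 ≡ 1, so v_4 = 1^{−1} = 1 (mod 11).
  i = 5 (α = 10): (10−7)(10−1)(10−5)(10−2) = 3·9·5·8 = 1080 ≡ 2, so v_5 = 2^{−1} = 6 (mod 11).
  v = [8, 8, 10, 1, 6].
Step 2: syndromes of r = [1, 0, 9, 10, 0] (all sums mod 11).
  S_0 = Σ v_i r_i = 8·1 + 8·0 + 10·9 + 1·10 + 6·0 = 108 ≡ 9.
  S_1 = Σ v_i α_i r_i = 8·7·1 + 8·1·0 + 10·5·9 + 1·2·10 + 6·10·0 = 526 ≡ 9.
  α_i^2 mod 11 = [5, 1, 3, 4, 1].
  S_2 = Σ v_i α_i^2 r_i = 8·5·1 + 8·1·0 + 10·3·9 + 1·4·10 + 6·1·0 = 350 ≡ 9.
  S = (9, 9, 9) ≠ 0, so r is not a codeword (an error is present).
Step 3: locate the error. For a single error e at position i, S_ℓ = v_i·e·α_i^ℓ, so α_err = S_1/S_0.
  S_0^{−1} = 9^{−1} = 5 (mod 11), so α_err = 9·5 = 45 ≡ 1 = α_2. Error position i = 2.
  Consistency check: S_2/S_1 = 9·5 = 45 ≡ 1 = α_err ✓ (single-error assumption holds).
Step 4: error magnitude e = S_0/v_2 = S_0·∏_{j≠2}(α_2 − α_j) = 9·7 = 63 ≡ 8 (mod 11).
Step 5: correct position 2: c_2 = r_2 − e = 0 − 8 ≡ 3 (mod 11). Hence c = [1, 3, 9, 10, 0].
  Check: interpolating c through the α_i gives m(x) = 7 + 7·x (degree < 2) with m(α_i) = c_i for every i, so c is indeed a codeword.


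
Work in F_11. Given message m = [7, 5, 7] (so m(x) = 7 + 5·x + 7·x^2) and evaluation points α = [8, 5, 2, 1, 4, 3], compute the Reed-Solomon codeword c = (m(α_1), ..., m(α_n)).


c = [0, 9, 1, 8, 7, 8]

Message polynomial: m(x) = 7 + 5·x + 7·x^2 (mod 11).
For each evaluation point α_i, compute m(α_i) mod 11:
  α_1 = 8: Horner steps 7 → 6 → 0, so m(8) = 0.
  α_2 = 5: Horner steps 7 → 7 → 9, so m(5) = 9.
  α_3 = 2: Horner steps 7 → 8 → 1, so m(2) = 1.
  α_4 = 1: Horner steps 7 → 1 → 8, so m(1) = 8.
  α_5 = 4: Horner steps 7 → 0 → 7, so m(4) = 7.
  α_6 = 3: Horner steps 7 → 4 → 8, so m(3) = 8.
Codeword c = [0, 9, 1, 8, 7, 8] ∈ F_11^6.


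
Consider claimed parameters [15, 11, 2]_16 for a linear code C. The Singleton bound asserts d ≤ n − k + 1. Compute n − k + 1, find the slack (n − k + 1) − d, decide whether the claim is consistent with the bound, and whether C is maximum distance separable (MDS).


Singleton RHS = n − k + 1 = 5, slack = 3, bound satisfied, not MDS.

Singleton bound: d ≤ n − k + 1.
Here n = 15, k = 11, so n − k + 1 = 5.
Given d = 2, check d ≤ 5: YES.
Slack = (n − k + 1) − d = 3.
The code is NOT MDS (slack = 3 > 0).
Description: the claimed parameters are [15, 11, 2]_16; such a code would be non-MDS.


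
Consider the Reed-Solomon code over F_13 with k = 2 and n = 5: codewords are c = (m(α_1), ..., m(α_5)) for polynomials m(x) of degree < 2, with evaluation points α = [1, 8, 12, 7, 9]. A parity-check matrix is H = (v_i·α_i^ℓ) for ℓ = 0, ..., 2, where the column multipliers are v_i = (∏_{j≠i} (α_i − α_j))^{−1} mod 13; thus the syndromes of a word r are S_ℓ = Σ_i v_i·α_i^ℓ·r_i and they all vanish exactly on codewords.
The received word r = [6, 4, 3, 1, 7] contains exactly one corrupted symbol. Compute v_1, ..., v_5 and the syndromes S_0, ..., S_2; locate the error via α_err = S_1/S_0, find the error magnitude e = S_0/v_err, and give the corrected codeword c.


S = (9, 9, 9), error at position 1, error magnitude e = 10, c = [9, 4, 3, 1, 7].

Step 1: column multipliers v_i = (∏_{j≠i}(α_i − α_j))^{−1} mod 13.
  i = 1 (α = 1): (1−8)(1−12)(1−7)(1−9) = (−7)·(−11)·(−6)·(−8) = 3696 ≡ 4, so v_1 = 4^{−1} = 10 (mod 13).
  i = 2 (α = 8): (8−1)(8−12)(8−7)(8−9) = 7·(−4)·1·(−1) = 28 ≡ 2, so v_2 = 2^{−1} = 7 (mod 13).
  i = 3 (α = 12): (12−1)(12−8)(12−7)(12−9) = 11·4·5·3 = 660 ≡ 10, so v_3 = 10^{−1} = 4 (mod 13).
  i = 4 (α = 7): (7−1)(7−8)(7−12)(7−9) = 6·(−1)·(−5)·(−2) = −60 ≡ 5, so v_4 = 5^{−1} = 8 (mod 13).
  i = 5 (α = 9): (9−1)(9−8)(9−12)(9−7) = 8·1·(−3)·2 = −48 ≡ 4, so v_5 = 4^{−1} = 10 (mod 13).
  v = [10, 7, 4, 8, 10].
Step 2: syndromes of r = [6, 4, 3, 1, 7] (all sums mod 13).
  S_0 = Σ v_i r_i = 10·6 + 7·4 + 4·3 + 8·1 + 10·7 = 178 ≡ 9.
  S_1 = Σ v_i α_i r_i = 10·1·6 + 7·8·4 + 4·12·3 + 8·7·1 + 10·9·7 = 1114 ≡ 9.
  α_i^2 mod 13 = [1, 12, 1, 10, 3].
  S_2 = Σ v_i α_i^2 r_i = 10·1·6 + 7·12·4 + 4·1·3 + 8·10·1 + 10·3·7 = 698 ≡ 9.
  S = (9, 9, 9) ≠ 0, so r is not a codeword (an error is present).
Step 3: locate the error. For a single error e at position i, S_ℓ = v_i·e·α_i^ℓ, so α_err = S_1/S_0.
  S_0^{−1} = 9^{−1} = 3 (mod 13), so α_err = 9·3 = 27 ≡ 1 = α_1. Error position i = 1.
  Consistency check: S_2/S_1 = 9·3 = 27 ≡ 1 = α_err ✓ (single-error assumption holds).
Step 4: error magnitude e = S_0/v_1 = S_0·∏_{j≠1}(α_1 − α_j) = 9·4 = 36 ≡ 10 (mod 13).
Step 5: correct position 1: c_1 = r_1 − e = 6 − 10 ≡ 9 (mod 13). Hence c = [9, 4, 3, 1, 7].
  Check: interpolating c through the α_i gives m(x) = 6 + 3·x (degree < 2) with m(α_i) = c_i for every i, so c is indeed a codeword.


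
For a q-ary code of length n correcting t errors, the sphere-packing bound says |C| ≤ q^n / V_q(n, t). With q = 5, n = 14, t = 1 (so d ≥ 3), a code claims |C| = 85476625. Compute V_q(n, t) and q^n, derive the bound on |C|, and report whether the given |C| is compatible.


V_q(n, t) = 57, q^n = 6103515625, Hamming bound = 107079221, |C| = 85476625 ≤ bound (satisfied).

Step 1: Compute V_q(n, t) = Σ_{j=0}^1 C(n, j) (q−1)^j.
  j = 0: C(14,0)·(4)^0 = 1·1 = 1.
  j = 1: C(14,1)·(4)^1 = 14·4 = 56.
  V_q(n, t) = 1 + 56 = 57.
Step 2: q^n = 5^14 = 6103515625.
Step 3: Hamming bound ⌊q^n / V_q(n,t)⌋ = ⌊6103515625/57⌋ = 107079221.
Step 4: Compare |C| = 85476625 to 107079221: satisfied.
The claimed |C| lies below the Hamming bound.


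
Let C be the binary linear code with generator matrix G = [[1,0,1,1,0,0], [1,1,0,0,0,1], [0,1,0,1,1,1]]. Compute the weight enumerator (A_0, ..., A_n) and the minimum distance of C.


Weight distribution: A_0 = 1, A_2 = 1, A_3 = 3, A_4 = 2, A_5 = 1. Minimum distance d = 2.

Enumerate all 2^3 = 8 messages m ∈ F_2^3.
For each, compute codeword c = mG in F_2^6, then tally its weight.
  m = 000 → c = 000000, weight = 0.
  m = 100 → c = 101100, weight = 3.
  m = 010 → c = 110001, weight = 3.
  m = 110 → c = 011101, weight = 4.
  m = 001 → c = 010111, weight = 4.
  m = 101 → c = 111011, weight = 5.
  m = 011 → c = 100110, weight = 3.
  m = 111 → c = 001010, weight = 2.
Tally weights:
  weight 0: 1 codewords.
  weight 2: 1 codewords.
  weight 3: 3 codewords.
  weight 4: 2 codewords.
  weight 5: 1 codewords.
Minimum distance d = smallest w > 0 with A_w > 0 = 2.
Sanity: Σ A_w = 8 = 2^3 = 8 ✓.


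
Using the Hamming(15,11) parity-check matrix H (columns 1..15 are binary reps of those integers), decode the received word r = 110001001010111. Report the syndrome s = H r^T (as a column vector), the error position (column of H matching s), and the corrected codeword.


s = (1, 0, 1, 1)^T, error position = 11, corrected codeword c = 110001001000111

Compute s = H r^T mod 2 one row at a time:
  s_1 = 0 + 1 + 0 + 1 + 0 + 1 + 1 + 1 = 5 ≡ 1 (mod 2).
  s_2 = 0 + 0 + 1 + 0 + 0 + 1 + 1 + 1 = 4 ≡ 0 (mod 2).
  s_3 = 1 + 0 + 1 + 0 + 0 + 1 + 1 + 1 = 5 ≡ 1 (mod 2).
  s_4 = 1 + 0 + 0 + 0 + 1 + 1 + 1 + 1 = 5 ≡ 1 (mod 2).
s = (1, 0, 1, 1)^T — this equals column 11 of H (binary 1011), so error is at position 11.
Correct: flip bit 11 of r = 110001001010111 to get c = 110001001000111.


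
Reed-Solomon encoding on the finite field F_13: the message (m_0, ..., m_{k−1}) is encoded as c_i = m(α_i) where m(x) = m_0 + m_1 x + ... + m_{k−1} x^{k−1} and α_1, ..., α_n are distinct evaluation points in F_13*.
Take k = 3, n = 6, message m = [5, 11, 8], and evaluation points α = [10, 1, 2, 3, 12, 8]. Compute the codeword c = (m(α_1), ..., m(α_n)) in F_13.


c = [5, 11, 7, 6, 2, 7]

Message polynomial: m(x) = 5 + 11·x + 8·x^2 (mod 13).
For each evaluation point α_i, compute m(α_i) mod 13:
  α_1 = 10: Horner steps 8 → 0 → 5, so m(10) = 5.
  α_2 = 1: Horner steps 8 → 6 → 11, so m(1) = 11.
  α_3 = 2: Horner steps 8 → 1 → 7, so m(2) = 7.
  α_4 = 3: Horner steps 8 → 9 → 6, so m(3) = 6.
  α_5 = 12: Horner steps 8 → 3 → 2, so m(12) = 2.
  α_6 = 8: Horner steps 8 → 10 → 7, so m(8) = 7.
Codeword c = [5, 11, 7, 6, 2, 7] ∈ F_13^6.


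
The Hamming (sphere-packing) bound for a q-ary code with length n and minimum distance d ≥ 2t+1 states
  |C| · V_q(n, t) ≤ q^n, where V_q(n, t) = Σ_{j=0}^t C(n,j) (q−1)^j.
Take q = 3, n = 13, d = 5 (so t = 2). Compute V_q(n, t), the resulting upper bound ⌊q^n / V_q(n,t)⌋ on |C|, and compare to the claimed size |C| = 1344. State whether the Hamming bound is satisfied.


V_q(n, t) = 339, q^n = 1594323, Hamming bound = 4703, |C| = 1344 ≤ bound (satisfied).

Step 1: Compute V_q(n, t) = Σ_{j=0}^2 C(n, j) (q−1)^j.
  j = 0: C(13,0)·(2)^0 = 1·1 = 1.
  j = 1: C(13,1)·(2)^1 = 13·2 = 26.
  j = 2: C(13,2)·(2)^2 = 78·4 = 312.
  V_q(n, t) = 1 + 26 + 312 = 339.
Step 2: q^n = 3^13 = 1594323.
Step 3: Hamming bound ⌊q^n / V_q(n,t)⌋ = ⌊1594323/339⌋ = 4703.
Step 4: Compare |C| = 1344 to 4703: satisfied.
The claimed |C| lies below the Hamming bound.


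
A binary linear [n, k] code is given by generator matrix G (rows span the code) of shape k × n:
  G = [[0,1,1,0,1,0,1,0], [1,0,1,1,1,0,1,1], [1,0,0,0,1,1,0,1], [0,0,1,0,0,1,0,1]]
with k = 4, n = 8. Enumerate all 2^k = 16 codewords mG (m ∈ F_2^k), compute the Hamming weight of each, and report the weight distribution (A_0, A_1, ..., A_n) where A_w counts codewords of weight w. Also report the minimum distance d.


Weight distribution: A_0 = 1, A_3 = 4, A_4 = 5, A_5 = 4, A_6 = 2. Minimum distance d = 3.

Enumerate all 2^4 = 16 messages m ∈ F_2^4.
For each, compute codeword c = mG in F_2^8, then tally its weight.
  m = 0000 → c = 00000000, weight = 0.
  m = 1000 → c = 01101010, weight = 4.
  m = 0100 → c = 10111011, weight = 6.
  m = 1100 → c = 11010001, weight = 4.
  m = 0010 → c = 10001101, weight = 4.
  m = 1010 → c = 11100111, weight = 6.
  m = 0110 → c = 00110110, weight = 4.
  m = 1110 → c = 01011100, weight = 4.
  m = 0001 → c = 00100101, weight = 3.
  m = 1001 → c = 01001111, weight = 5.
  m = 0101 → c = 10011110, weight = 5.
  m = 1101 → c = 11110100, weight = 5.
  m = 0011 → c = 10101000, weight = 3.
  m = 1011 → c = 11000010, weight = 3.
  m = 0111 → c = 00010011, weight = 3.
  m = 1111 → c = 01111001, weight = 5.
Tally weights:
  weight 0: 1 codewords.
  weight 3: 4 codewords.
  weight 4: 5 codewords.
  weight 5: 4 codewords.
  weight 6: 2 codewords.
Minimum distance d = smallest w > 0 with A_w > 0 = 3.
Sanity: Σ A_w = 16 = 2^4 = 16 ✓.


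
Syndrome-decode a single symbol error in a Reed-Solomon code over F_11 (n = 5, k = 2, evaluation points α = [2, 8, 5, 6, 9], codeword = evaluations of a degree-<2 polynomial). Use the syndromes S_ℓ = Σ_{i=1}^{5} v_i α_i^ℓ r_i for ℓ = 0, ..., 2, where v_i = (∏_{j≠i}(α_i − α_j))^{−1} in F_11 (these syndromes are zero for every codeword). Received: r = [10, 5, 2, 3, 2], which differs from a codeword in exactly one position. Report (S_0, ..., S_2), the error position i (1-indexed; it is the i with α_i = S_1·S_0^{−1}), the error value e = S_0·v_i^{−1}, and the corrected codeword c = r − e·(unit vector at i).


S = (1, 9, 4), error at position 5, error magnitude e = 7, c = [10, 5, 2, 3, 6].

Step 1: column multipliers v_i = (∏_{j≠i}(α_i − α_j))^{−1} mod 11.
  i = 1 (α = 2): (2−8)(2−5)(2−6)(2−9) = (−6)·(−3)·(−4)·(−7) = 504 ≡ 9, so v_1 = 9^{−1} = 5 (mod 11).
  i = 2 (α = 8): (8−2)(8−5)(8−6)(8−9) = 6·3·2·(−1) = −36 ≡ 8, so v_2 = 8^{−1} = 7 (mod 11).
  i = 3 (α = 5): (5−2)(5−8)(5−6)(5−9) = 3·(−3)·(−1)·(−4) = −36 ≡ 8, so v_3 = 8^{−1} = 7 (mod 11).
  i = 4 (α = 6): (6−2)(6−8)(6−5)(6−9) = 4·(−2)·1·(−3) = 24 ≡ 2, so v_4 = 2^{−1} = 6 (mod 11).
  i = 5 (α = 9): (9−2)(9−8)(9−5)(9−6) = 7·1·4·3 = 84 ≡ 7, so v_5 = 7^{−1} = 8 (mod 11).
  v = [5, 7, 7, 6, 8].
Step 2: syndromes of r = [10, 5, 2, 3, 2] (all sums mod 11).
  S_0 = Σ v_i r_i = 5·10 + 7·5 + 7·2 + 6·3 + 8·2 = 133 ≡ 1.
  S_1 = Σ v_i α_i r_i = 5·2·10 + 7·8·5 + 7·5·2 + 6·6·3 + 8·9·2 = 702 ≡ 9.
  α_i^2 mod 11 = [4, 9, 3, 3, 4].
  S_2 = Σ v_i α_i^2 r_i = 5·4·10 + 7·9·5 + 7·3·2 + 6·3·3 + 8·4·2 = 675 ≡ 4.
  S = (1, 9, 4) ≠ 0, so r is not a codeword (an error is present).
Step 3: locate the error. For a single error e at position i, S_ℓ = v_i·e·α_i^ℓ, so α_err = S_1/S_0.
  S_0^{−1} = 1^{−1} = 1 (mod 11), so α_err = 9·1 = 9 ≡ 9 = α_5. Error position i = 5.
  Consistency check: S_2/S_1 = 4·5 = 20 ≡ 9 = α_err ✓ (single-error assumption holds).
Step 4: error magnitude e = S_0/v_5 = S_0·∏_{j≠5}(α_5 − α_j) = 1·7 = 7 ≡ 7 (mod 11).
Step 5: correct position 5: c_5 = r_5 − e = 2 − 7 ≡ 6 (mod 11). Hence c = [10, 5, 2, 3, 6].
  Check: interpolating c through the α_i gives m(x) = 8 + 1·x (degree < 2) with m(α_i) = c_i for every i, so c is indeed a codeword.


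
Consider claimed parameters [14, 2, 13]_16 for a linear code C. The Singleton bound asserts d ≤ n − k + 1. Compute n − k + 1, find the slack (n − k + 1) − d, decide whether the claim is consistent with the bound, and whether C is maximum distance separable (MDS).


Singleton RHS = n − k + 1 = 13, slack = 0, bound satisfied, MDS.

Singleton bound: d ≤ n − k + 1.
Here n = 14, k = 2, so n − k + 1 = 13.
Given d = 13, check d ≤ 13: YES.
Slack = (n − k + 1) − d = 0.
The code is MDS (slack = 0).
Description: the claimed parameters are [14, 2, 13]_16; such a code would be MDS (meets Singleton bound).


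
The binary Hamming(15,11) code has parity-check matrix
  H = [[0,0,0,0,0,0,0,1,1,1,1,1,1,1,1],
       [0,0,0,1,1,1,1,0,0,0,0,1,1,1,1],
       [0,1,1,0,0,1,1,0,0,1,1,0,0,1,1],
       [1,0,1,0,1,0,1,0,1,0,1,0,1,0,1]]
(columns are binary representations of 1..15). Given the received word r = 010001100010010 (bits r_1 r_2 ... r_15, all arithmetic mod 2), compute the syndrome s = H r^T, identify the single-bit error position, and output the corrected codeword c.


s = (0, 1, 1, 0)^T, error position = 6, corrected codeword c = 010000100010010

Compute s = H r^T mod 2 one row at a time:
  s_1 = 0 + 0 + 0 + 1 + 0 + 0 + 1 + 0 = 2 ≡ 0 (mod 2).
  s_2 = 0 + 0 + 1 + 1 + 0 + 0 + 1 + 0 = 3 ≡ 1 (mod 2).
  s_3 = 1 + 0 + 1 + 1 + 0 + 1 + 1 + 0 = 5 ≡ 1 (mod 2).
  s_4 = 0 + 0 + 0 + 1 + 0 + 1 + 0 + 0 = 2 ≡ 0 (mod 2).
s = (0, 1, 1, 0)^T — this equals column 6 of H (binary 0110), so error is at position 6.
Correct: flip bit 6 of r = 010001100010010 to get c = 010000100010010.


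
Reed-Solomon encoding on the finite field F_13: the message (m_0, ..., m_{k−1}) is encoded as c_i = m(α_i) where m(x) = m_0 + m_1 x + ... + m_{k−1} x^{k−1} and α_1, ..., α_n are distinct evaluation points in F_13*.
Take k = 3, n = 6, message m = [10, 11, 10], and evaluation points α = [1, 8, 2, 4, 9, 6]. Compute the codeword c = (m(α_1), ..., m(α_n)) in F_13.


c = [5, 10, 7, 6, 9, 7]

Message polynomial: m(x) = 10 + 11·x + 10·x^2 (mod 13).
For each evaluation point α_i, compute m(α_i) mod 13:
  α_1 = 1: Horner steps 10 → 8 → 5, so m(1) = 5.
  α_2 = 8: Horner steps 10 → 0 → 10, so m(8) = 10.
  α_3 = 2: Horner steps 10 → 5 → 7, so m(2) = 7.
  α_4 = 4: Horner steps 10 → 12 → 6, so m(4) = 6.
  α_5 = 9: Horner steps 10 → 10 → 9, so m(9) = 9.
  α_6 = 6: Horner steps 10 → 6 → 7, so m(6) = 7.
Codeword c = [5, 10, 7, 6, 9, 7] ∈ F_13^6.


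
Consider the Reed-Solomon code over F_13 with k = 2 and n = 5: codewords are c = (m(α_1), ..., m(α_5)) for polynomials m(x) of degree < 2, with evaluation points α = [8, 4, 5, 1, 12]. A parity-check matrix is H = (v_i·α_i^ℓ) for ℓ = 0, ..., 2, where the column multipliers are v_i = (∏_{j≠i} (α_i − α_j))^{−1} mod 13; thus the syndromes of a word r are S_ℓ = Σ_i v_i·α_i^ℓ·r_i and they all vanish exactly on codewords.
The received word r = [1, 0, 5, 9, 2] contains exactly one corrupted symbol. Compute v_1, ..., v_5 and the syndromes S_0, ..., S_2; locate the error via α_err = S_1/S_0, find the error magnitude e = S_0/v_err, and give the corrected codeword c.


S = (10, 11, 3), error at position 3, error magnitude e = 8, c = [1, 0, 10, 9, 2].

Step 1: column multipliers v_i = (∏_{j≠i}(α_i − α_j))^{−1} mod 13.
  i = 1 (α = 8): (8−4)(8−5)(8−1)(8−12) = 4·3·7·(−4) = −336 ≡ 2, so v_1 = 2^{−1} = 7 (mod 13).
  i = 2 (α = 4): (4−8)(4−5)(4−1)(4−12) = (−4)·(−1)·3·(−8) = −96 ≡ 8, so v_2 = 8^{−1} = 5 (mod 13).
  i = 3 (α = 5): (5−8)(5−4)(5−1)(5−12) = (−3)·1·4·(−7) = 84 ≡ 6, so v_3 = 6^{−1} = 11 (mod 13).
  i = 4 (α = 1): (1−8)(1−4)(1−5)(1−12) = (−7)·(−3)·(−4)·(−11) = 924 ≡ 1, so v_4 = 1^{−1} = 1 (mod 13).
  i = 5 (α = 12): (12−8)(12−4)(12−5)(12−1) = 4·8·7·11 = 2464 ≡ 7, so v_5 = 7^{−1} = 2 (mod 13).
  v = [7, 5, 11, 1, 2].
Step 2: syndromes of r = [1, 0, 5, 9, 2] (all sums mod 13).
  S_0 = Σ v_i r_i = 7·1 + 5·0 + 11·5 + 1·9 + 2·2 = 75 ≡ 10.
  S_1 = Σ v_i α_i r_i = 7·8·1 + 5·4·0 + 11·5·5 + 1·1·9 + 2·12·2 = 388 ≡ 11.
  α_i^2 mod 13 = [12, 3, 12, 1, 1].
  S_2 = Σ v_i α_i^2 r_i = 7·12·1 + 5·3·0 + 11·12·5 + 1·1·9 + 2·1·2 = 757 ≡ 3.
  S = (10, 11, 3) ≠ 0, so r is not a codeword (an error is present).
Step 3: locate the error. For a single error e at position i, S_ℓ = v_i·e·α_i^ℓ, so α_err = S_1/S_0.
  S_0^{−1} = 10^{−1} = 4 (mod 13), so α_err = 11·4 = 44 ≡ 5 = α_3. Error position i = 3.
  Consistency check: S_2/S_1 = 3·6 = 18 ≡ 5 = α_err ✓ (single-error assumption holds).
Step 4: error magnitude e = S_0/v_3 = S_0·∏_{j≠3}(α_3 − α_j) = 10·6 = 60 ≡ 8 (mod 13).
Step 5: correct position 3: c_3 = r_3 − e = 5 − 8 ≡ 10 (mod 13). Hence c = [1, 0, 10, 9, 2].
  Check: interpolating c through the α_i gives m(x) = 12 + 10·x (degree < 2) with m(α_i) = c_i for every i, so c is indeed a codeword.


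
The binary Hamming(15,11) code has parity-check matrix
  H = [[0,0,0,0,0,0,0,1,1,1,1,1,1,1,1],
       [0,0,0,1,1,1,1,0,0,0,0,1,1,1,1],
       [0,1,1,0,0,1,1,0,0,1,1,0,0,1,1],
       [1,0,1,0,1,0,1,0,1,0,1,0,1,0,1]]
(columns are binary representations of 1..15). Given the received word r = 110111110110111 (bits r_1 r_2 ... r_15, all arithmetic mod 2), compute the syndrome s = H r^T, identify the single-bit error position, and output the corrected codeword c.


s = (0, 1, 1, 0)^T, error position = 6, corrected codeword c = 110110110110111

Compute s = H r^T mod 2 one row at a time:
  s_1 = 1 + 0 + 1 + 1 + 0 + 1 + 1 + 1 = 6 ≡ 0 (mod 2).
  s_2 = 1 + 1 + 1 + 1 + 0 + 1 + 1 + 1 = 7 ≡ 1 (mod 2).
  s_3 = 1 + 0 + 1 + 1 + 1 + 1 + 1 + 1 = 7 ≡ 1 (mod 2).
  s_4 = 1 + 0 + 1 + 1 + 0 + 1 + 1 + 1 = 6 ≡ 0 (mod 2).
s = (0, 1, 1, 0)^T — this equals column 6 of H (binary 0110), so error is at position 6.
Correct: flip bit 6 of r = 110111110110111 to get c = 110110110110111.


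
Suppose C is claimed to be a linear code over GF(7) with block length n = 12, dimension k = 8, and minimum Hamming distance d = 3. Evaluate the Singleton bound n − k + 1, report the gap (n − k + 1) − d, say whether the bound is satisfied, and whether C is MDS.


Singleton RHS = n − k + 1 = 5, slack = 2, bound satisfied, not MDS.

Singleton bound: d ≤ n − k + 1.
Here n = 12, k = 8, so n − k + 1 = 5.
Given d = 3, check d ≤ 5: YES.
Slack = (n − k + 1) − d = 2.
The code is NOT MDS (slack = 2 > 0).
Description: the claimed parameters are [12, 8, 3]_7; such a code would be non-MDS.


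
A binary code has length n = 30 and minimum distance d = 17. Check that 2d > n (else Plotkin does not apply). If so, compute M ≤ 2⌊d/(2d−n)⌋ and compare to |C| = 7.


Plotkin bound M ≤ 8; given |C| = 7 ≤ bound (satisfied).

Check applicability: 2d = 34, n = 30.
2d − n = 4 > 0, so Plotkin applies.
Compute d/(2d−n) = 17/4 ≈ 4.2500.
⌊d/(2d−n)⌋ = 4.
Plotkin bound: M ≤ 2·4 = 8.
Given |C| = 7, check: satisfied.
This |C| is below the Plotkin bound.


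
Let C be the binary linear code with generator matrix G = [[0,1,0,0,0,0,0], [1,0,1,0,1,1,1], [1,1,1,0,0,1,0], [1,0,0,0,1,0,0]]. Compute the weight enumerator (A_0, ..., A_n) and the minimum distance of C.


Weight distribution: A_0 = 1, A_1 = 1, A_2 = 3, A_3 = 6, A_4 = 3, A_5 = 1, A_6 = 1. Minimum distance d = 1.

Enumerate all 2^4 = 16 messages m ∈ F_2^4.
For each, compute codeword c = mG in F_2^7, then tally its weight.
  m = 0000 → c = 0000000, weight = 0.
  m = 1000 → c = 0100000, weight = 1.
  m = 0100 → c = 1010111, weight = 5.
  m = 1100 → c = 1110111, weight = 6.
  m = 0010 → c = 1110010, weight = 4.
  m = 1010 → c = 1010010, weight = 3.
  m = 0110 → c = 0100101, weight = 3.
  m = 1110 → c = 0000101, weight = 2.
  m = 0001 → c = 1000100, weight = 2.
  m = 1001 → c = 1100100, weight = 3.
  m = 0101 → c = 0010011, weight = 3.
  m = 1101 → c = 0110011, weight = 4.
  m = 0011 → c = 0110110, weight = 4.
  m = 1011 → c = 0010110, weight = 3.
  m = 0111 → c = 1100001, weight = 3.
  m = 1111 → c = 1000001, weight = 2.
Tally weights:
  weight 0: 1 codewords.
  weight 1: 1 codewords.
  weight 2: 3 codewords.
  weight 3: 6 codewords.
  weight 4: 3 codewords.
  weight 5: 1 codewords.
  weight 6: 1 codewords.
Minimum distance d = smallest w > 0 with A_w > 0 = 1.
Sanity: Σ A_w = 16 = 2^4 = 16 ✓.


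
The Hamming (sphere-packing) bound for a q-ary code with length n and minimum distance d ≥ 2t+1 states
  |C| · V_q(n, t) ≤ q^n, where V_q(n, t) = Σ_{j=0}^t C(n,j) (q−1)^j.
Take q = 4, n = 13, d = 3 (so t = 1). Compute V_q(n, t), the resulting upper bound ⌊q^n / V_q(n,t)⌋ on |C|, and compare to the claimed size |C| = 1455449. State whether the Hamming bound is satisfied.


V_q(n, t) = 40, q^n = 67108864, Hamming bound = 1677721, |C| = 1455449 ≤ bound (satisfied).

Step 1: Compute V_q(n, t) = Σ_{j=0}^1 C(n, j) (q−1)^j.
  j = 0: C(13,0)·(3)^0 = 1·1 = 1.
  j = 1: C(13,1)·(3)^1 = 13·3 = 39.
  V_q(n, t) = 1 + 39 = 40.
Step 2: q^n = 4^13 = 67108864.
Step 3: Hamming bound ⌊q^n / V_q(n,t)⌋ = ⌊67108864/40⌋ = 1677721.
Step 4: Compare |C| = 1455449 to 1677721: satisfied.
The claimed |C| lies below the Hamming bound.


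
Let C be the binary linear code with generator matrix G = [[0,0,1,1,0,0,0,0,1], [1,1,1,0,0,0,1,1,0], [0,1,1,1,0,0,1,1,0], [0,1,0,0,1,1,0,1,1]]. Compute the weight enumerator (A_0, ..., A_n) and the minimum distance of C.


Weight distribution: A_0 = 1, A_2 = 1, A_3 = 3, A_4 = 1, A_5 = 4, A_6 = 5, A_7 = 1. Minimum distance d = 2.

Enumerate all 2^4 = 16 messages m ∈ F_2^4.
For each, compute codeword c = mG in F_2^9, then tally its weight.
  m = 0000 → c = 000000000, weight = 0.
  m = 1000 → c = 001100001, weight = 3.
  m = 0100 → c = 111000110, weight = 5.
  m = 1100 → c = 110100111, weight = 6.
  m = 0010 → c = 011100110, weight = 5.
  m = 1010 → c = 010000111, weight = 4.
  m = 0110 → c = 100100000, weight = 2.
  m = 1110 → c = 101000001, weight = 3.
  m = 0001 → c = 010011011, weight = 5.
  m = 1001 → c = 011111010, weight = 6.
  m = 0101 → c = 101011101, weight = 6.
  m = 1101 → c = 100111100, weight = 5.
  m = 0011 → c = 001111101, weight = 6.
  m = 1011 → c = 000011100, weight = 3.
  m = 0111 → c = 110111011, weight = 7.
  m = 1111 → c = 111011010, weight = 6.
Tally weights:
  weight 0: 1 codewords.
  weight 2: 1 codewords.
  weight 3: 3 codewords.
  weight 4: 1 codewords.
  weight 5: 4 codewords.
  weight 6: 5 codewords.
  weight 7: 1 codewords.
Minimum distance d = smallest w > 0 with A_w > 0 = 2.
Sanity: Σ A_w = 16 = 2^4 = 16 ✓.


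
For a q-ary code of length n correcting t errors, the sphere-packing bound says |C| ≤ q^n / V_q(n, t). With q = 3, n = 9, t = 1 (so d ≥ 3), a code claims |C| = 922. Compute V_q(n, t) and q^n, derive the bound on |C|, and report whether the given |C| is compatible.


V_q(n, t) = 19, q^n = 19683, Hamming bound = 1035, |C| = 922 ≤ bound (satisfied).

Step 1: Compute V_q(n, t) = Σ_{j=0}^1 C(n, j) (q−1)^j.
  j = 0: C(9,0)·(2)^0 = 1·1 = 1.
  j = 1: C(9,1)·(2)^1 = 9·2 = 18.
  V_q(n, t) = 1 + 18 = 19.
Step 2: q^n = 3^9 = 19683.
Step 3: Hamming bound ⌊q^n / V_q(n,t)⌋ = ⌊19683/19⌋ = 1035.
Step 4: Compare |C| = 922 to 1035: satisfied.
The claimed |C| lies below the Hamming bound.


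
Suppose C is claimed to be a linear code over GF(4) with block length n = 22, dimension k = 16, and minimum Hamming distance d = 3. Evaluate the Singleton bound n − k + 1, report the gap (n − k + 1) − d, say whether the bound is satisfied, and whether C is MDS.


Singleton RHS = n − k + 1 = 7, slack = 4, bound satisfied, not MDS.

Singleton bound: d ≤ n − k + 1.
Here n = 22, k = 16, so n − k + 1 = 7.
Given d = 3, check d ≤ 7: YES.
Slack = (n − k + 1) − d = 4.
The code is NOT MDS (slack = 4 > 0).
Description: the claimed parameters are [22, 16, 3]_4; such a code would be non-MDS.


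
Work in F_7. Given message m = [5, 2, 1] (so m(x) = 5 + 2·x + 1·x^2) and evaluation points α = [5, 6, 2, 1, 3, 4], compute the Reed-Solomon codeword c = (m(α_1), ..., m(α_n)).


c = [5, 4, 6, 1, 6, 1]

Message polynomial: m(x) = 5 + 2·x + 1·x^2 (mod 7).
For each evaluation point α_i, compute m(α_i) mod 7:
  α_1 = 5: Horner steps 1 → 0 → 5, so m(5) = 5.
  α_2 = 6: Horner steps 1 → 1 → 4, so m(6) = 4.
  α_3 = 2: Horner steps 1 → 4 → 6, so m(2) = 6.
  α_4 = 1: Horner steps 1 → 3 → 1, so m(1) = 1.
  α_5 = 3: Horner steps 1 → 5 → 6, so m(3) = 6.
  α_6 = 4: Horner steps 1 → 6 → 1, so m(4) = 1.
Codeword c = [5, 4, 6, 1, 6, 1] ∈ F_7^6.


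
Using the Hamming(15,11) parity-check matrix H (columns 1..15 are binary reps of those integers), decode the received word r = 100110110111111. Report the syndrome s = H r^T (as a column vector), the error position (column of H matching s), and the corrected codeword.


s = (1, 1, 1, 0)^T, error position = 14, corrected codeword c = 100110110111101

Compute s = H r^T mod 2 one row at a time:
  s_1 = 1 + 0 + 1 + 1 + 1 + 1 + 1 + 1 = 7 ≡ 1 (mod 2).
  s_2 = 1 + 1 + 0 + 1 + 1 + 1 + 1 + 1 = 7 ≡ 1 (mod 2).
  s_3 = 0 + 0 + 0 + 1 + 1 + 1 + 1 + 1 = 5 ≡ 1 (mod 2).
  s_4 = 1 + 0 + 1 + 1 + 0 + 1 + 1 + 1 = 6 ≡ 0 (mod 2).
s = (1, 1, 1, 0)^T — this equals column 14 of H (binary 1110), so error is at position 14.
Correct: flip bit 14 of r = 100110110111111 to get c = 100110110111101.


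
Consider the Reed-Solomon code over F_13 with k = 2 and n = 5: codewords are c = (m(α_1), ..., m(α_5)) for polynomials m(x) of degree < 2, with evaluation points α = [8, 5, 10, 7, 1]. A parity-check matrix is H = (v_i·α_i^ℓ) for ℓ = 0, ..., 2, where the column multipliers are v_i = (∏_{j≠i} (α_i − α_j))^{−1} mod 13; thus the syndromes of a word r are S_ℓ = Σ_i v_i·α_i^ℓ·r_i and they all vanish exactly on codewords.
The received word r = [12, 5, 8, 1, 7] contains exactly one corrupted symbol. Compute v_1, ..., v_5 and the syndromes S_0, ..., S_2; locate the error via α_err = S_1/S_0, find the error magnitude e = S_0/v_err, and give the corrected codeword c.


S = (5, 5, 5), error at position 5, error magnitude e = 7, c = [12, 5, 8, 1, 0].

Step 1: column multipliers v_i = (∏_{j≠i}(α_i − α_j))^{−1} mod 13.
  i = 1 (α = 8): (8−5)(8−10)(8−7)(8−1) = 3·(−2)·1·7 = −42 ≡ 10, so v_1 = 10^{−1} = 4 (mod 13).
  i = 2 (α = 5): (5−8)(5−10)(5−7)(5−1) = (−3)·(−5)·(−2)·4 = −120 ≡ 10, so v_2 = 10^{−1} = 4 (mod 13).
  i = 3 (α = 10): (10−8)(10−5)(10−7)(10−1) = 2·5·3·9 = 270 ≡ 10, so v_3 = 10^{−1} = 4 (mod 13).
  i = 4 (α = 7): (7−8)(7−5)(7−10)(7−1) = (−1)·2·(−3)·6 = 36 ≡ 10, so v_4 = 10^{−1} = 4 (mod 13).
  i = 5 (α = 1): (1−8)(1−5)(1−10)(1−7) = (−7)·(−4)·(−9)·(−6) = 1512 ≡ 4, so v_5 = 4^{−1} = 10 (mod 13).
  v = [4, 4, 4, 4, 10].
Step 2: syndromes of r = [12, 5, 8, 1, 7] (all sums mod 13).
  S_0 = Σ v_i r_i = 4·12 + 4·5 + 4·8 + 4·1 + 10·7 = 174 ≡ 5.
  S_1 = Σ v_i α_i r_i = 4·8·12 + 4·5·5 + 4·10·8 + 4·7·1 + 10·1·7 = 902 ≡ 5.
  α_i^2 mod 13 = [12, 12, 9, 10, 1].
  S_2 = Σ v_i α_i^2 r_i = 4·12·12 + 4·12·5 + 4·9·8 + 4·10·1 + 10·1·7 = 1214 ≡ 5.
  S = (5, 5, 5) ≠ 0, so r is not a codeword (an error is present).
Step 3: locate the error. For a single error e at position i, S_ℓ = v_i·e·α_i^ℓ, so α_err = S_1/S_0.
  S_0^{−1} = 5^{−1} = 8 (mod 13), so α_err = 5·8 = 40 ≡ 1 = α_5. Error position i = 5.
  Consistency check: S_2/S_1 = 5·8 = 40 ≡ 1 = α_err ✓ (single-error assumption holds).
Step 4: error magnitude e = S_0/v_5 = S_0·∏_{j≠5}(α_5 − α_j) = 5·4 = 20 ≡ 7 (mod 13).
Step 5: correct position 5: c_5 = r_5 − e = 7 − 7 ≡ 0 (mod 13). Hence c = [12, 5, 8, 1, 0].
  Check: interpolating c through the α_i gives m(x) = 2 + 11·x (degree < 2) with m(α_i) = c_i for every i, so c is indeed a codeword.


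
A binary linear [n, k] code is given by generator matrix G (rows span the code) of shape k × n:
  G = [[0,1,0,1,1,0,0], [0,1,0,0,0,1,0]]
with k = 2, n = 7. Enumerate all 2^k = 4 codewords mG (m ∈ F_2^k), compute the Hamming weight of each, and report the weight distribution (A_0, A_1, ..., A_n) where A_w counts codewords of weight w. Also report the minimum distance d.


Weight distribution: A_0 = 1, A_2 = 1, A_3 = 2. Minimum distance d = 2.

Enumerate all 2^2 = 4 messages m ∈ F_2^2.
For each, compute codeword c = mG in F_2^7, then tally its weight.
  m = 00 → c = 0000000, weight = 0.
  m = 10 → c = 0101100, weight = 3.
  m = 01 → c = 0100010, weight = 2.
  m = 11 → c = 0001110, weight = 3.
Tally weights:
  weight 0: 1 codewords.
  weight 2: 1 codewords.
  weight 3: 2 codewords.
Minimum distance d = smallest w > 0 with A_w > 0 = 2.
Sanity: Σ A_w = 4 = 2^2 = 4 ✓.


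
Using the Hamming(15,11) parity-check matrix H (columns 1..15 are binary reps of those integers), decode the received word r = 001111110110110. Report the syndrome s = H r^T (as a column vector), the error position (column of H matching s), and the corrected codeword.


s = (1, 0, 0, 1)^T, error position = 9, corrected codeword c = 001111111110110

Compute s = H r^T mod 2 one row at a time:
  s_1 = 1 + 0 + 1 + 1 + 0 + 1 + 1 + 0 = 5 ≡ 1 (mod 2).
  s_2 = 1 + 1 + 1 + 1 + 0 + 1 + 1 + 0 = 6 ≡ 0 (mod 2).
  s_3 = 0 + 1 + 1 + 1 + 1 + 1 + 1 + 0 = 6 ≡ 0 (mod 2).
  s_4 = 0 + 1 + 1 + 1 + 0 + 1 + 1 + 0 = 5 ≡ 1 (mod 2).
s = (1, 0, 0, 1)^T — this equals column 9 of H (binary 1001), so error is at position 9.
Correct: flip bit 9 of r = 001111110110110 to get c = 001111111110110.


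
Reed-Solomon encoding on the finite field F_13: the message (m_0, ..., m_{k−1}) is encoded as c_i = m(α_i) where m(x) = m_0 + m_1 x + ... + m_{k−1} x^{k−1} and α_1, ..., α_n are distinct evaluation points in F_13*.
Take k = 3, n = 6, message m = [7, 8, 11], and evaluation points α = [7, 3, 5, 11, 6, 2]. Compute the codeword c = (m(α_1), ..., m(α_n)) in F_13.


c = [4, 0, 10, 9, 9, 2]

Message polynomial: m(x) = 7 + 8·x + 11·x^2 (mod 13).
For each evaluation point α_i, compute m(α_i) mod 13:
  α_1 = 7: Horner steps 11 → 7 → 4, so m(7) = 4.
  α_2 = 3: Horner steps 11 → 2 → 0, so m(3) = 0.
  α_3 = 5: Horner steps 11 → 11 → 10, so m(5) = 10.
  α_4 = 11: Horner steps 11 → 12 → 9, so m(11) = 9.
  α_5 = 6: Horner steps 11 → 9 → 9, so m(6) = 9.
  α_6 = 2: Horner steps 11 → 4 → 2, so m(2) = 2.
Codeword c = [4, 0, 10, 9, 9, 2] ∈ F_13^6.


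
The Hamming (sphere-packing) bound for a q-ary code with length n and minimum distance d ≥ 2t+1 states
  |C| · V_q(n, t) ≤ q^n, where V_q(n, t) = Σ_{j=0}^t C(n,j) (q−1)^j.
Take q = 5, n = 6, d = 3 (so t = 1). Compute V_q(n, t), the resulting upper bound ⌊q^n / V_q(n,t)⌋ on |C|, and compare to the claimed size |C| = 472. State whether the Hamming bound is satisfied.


V_q(n, t) = 25, q^n = 15625, Hamming bound = 625, |C| = 472 ≤ bound (satisfied).

Step 1: Compute V_q(n, t) = Σ_{j=0}^1 C(n, j) (q−1)^j.
  j = 0: C(6,0)·(4)^0 = 1·1 = 1.
  j = 1: C(6,1)·(4)^1 = 6·4 = 24.
  V_q(n, t) = 1 + 24 = 25.
Step 2: q^n = 5^6 = 15625.
Step 3: Hamming bound ⌊q^n / V_q(n,t)⌋ = ⌊15625/25⌋ = 625.
Step 4: Compare |C| = 472 to 625: satisfied.
The claimed |C| lies below the Hamming bound.


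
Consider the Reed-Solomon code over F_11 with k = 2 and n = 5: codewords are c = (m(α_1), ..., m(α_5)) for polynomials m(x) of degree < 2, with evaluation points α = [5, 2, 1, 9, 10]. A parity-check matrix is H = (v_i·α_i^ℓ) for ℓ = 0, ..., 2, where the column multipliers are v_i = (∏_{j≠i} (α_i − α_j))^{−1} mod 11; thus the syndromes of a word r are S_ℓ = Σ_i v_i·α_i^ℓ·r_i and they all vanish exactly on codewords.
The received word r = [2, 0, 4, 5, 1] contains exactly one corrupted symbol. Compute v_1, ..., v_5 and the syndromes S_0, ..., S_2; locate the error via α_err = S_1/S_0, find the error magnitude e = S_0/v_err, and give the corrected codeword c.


S = (4, 9, 1), error at position 1, error magnitude e = 3, c = [10, 0, 4, 5, 1].

Step 1: column multipliers v_i = (∏_{j≠i}(α_i − α_j))^{−1} mod 11.
  i = 1 (α = 5): (5−2)(5−1)(5−9)(5−10) = 3·4·(−4)·(−5) = 240 ≡ 9, so v_1 = 9^{−1} = 5 (mod 11).
  i = 2 (α = 2): (2−5)(2−1)(2−9)(2−10) = (−3)·1·(−7)·(−8) = −168 ≡ 8, so v_2 = 8^{−1} = 7 (mod 11).
  i = 3 (α = 1): (1−5)(1−2)(1−9)(1−10) = (−4)·(−1)·(−8)·(−9) = 288 ≡ 2, so v_3 = 2^{−1} = 6 (mod 11).
  i = 4 (α = 9): (9−5)(9−2)(9−1)(9−10) = 4·7·8·(−1) = −224 ≡ 7, so v_4 = 7^{−1} = 8 (mod 11).
  i = 5 (α = 10): (10−5)(10−2)(10−1)(10−9) = 5·8·9·1 = 360 ≡ 8, so v_5 = 8^{−1} = 7 (mod 11).
  v = [5, 7, 6, 8, 7].
Step 2: syndromes of r = [2, 0, 4, 5, 1] (all sums mod 11).
  S_0 = Σ v_i r_i = 5·2 + 7·0 + 6·4 + 8·5 + 7·1 = 81 ≡ 4.
  S_1 = Σ v_i α_i r_i = 5·5·2 + 7·2·0 + 6·1·4 + 8·9·5 + 7·10·1 = 504 ≡ 9.
  α_i^2 mod 11 = [3, 4, 1, 4, 1].
  S_2 = Σ v_i α_i^2 r_i = 5·3·2 + 7·4·0 + 6·1·4 + 8·4·5 + 7·1·1 = 221 ≡ 1.
  S = (4, 9, 1) ≠ 0, so r is not a codeword (an error is present).
Step 3: locate the error. For a single error e at position i, S_ℓ = v_i·e·α_i^ℓ, so α_err = S_1/S_0.
  S_0^{−1} = 4^{−1} = 3 (mod 11), so α_err = 9·3 = 27 ≡ 5 = α_1. Error position i = 1.
  Consistency check: S_2/S_1 = 1·5 = 5 ≡ 5 = α_err ✓ (single-error assumption holds).
Step 4: error magnitude e = S_0/v_1 = S_0·∏_{j≠1}(α_1 − α_j) = 4·9 = 36 ≡ 3 (mod 11).
Step 5: correct position 1: c_1 = r_1 − e = 2 − 3 ≡ 10 (mod 11). Hence c = [10, 0, 4, 5, 1].
  Check: interpolating c through the α_i gives m(x) = 8 + 7·x (degree < 2) with m(α_i) = c_i for every i, so c is indeed a codeword.
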